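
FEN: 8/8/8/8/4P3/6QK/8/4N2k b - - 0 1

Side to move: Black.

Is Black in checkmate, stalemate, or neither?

stalemate

Black to move; black king on h1.
In check: no.
King squares — g1: attacked by Qg3; g2: attacked by Ne1; h2: attacked by Qg3.
Legal moves for Black: none.
Not in check and no legal moves → stalemate.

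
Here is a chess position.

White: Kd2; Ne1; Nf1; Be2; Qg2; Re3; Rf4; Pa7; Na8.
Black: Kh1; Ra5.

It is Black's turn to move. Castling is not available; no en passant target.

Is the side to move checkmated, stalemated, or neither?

Black to move; black king on h1.
In check: yes, from the white queen on g2.
King squares — g1: attacked by Qg2; g2: attacked by Ne1; h2: attacked by Nf1.
Legal moves for Black: none.
In check with no legal moves → checkmate.

checkmate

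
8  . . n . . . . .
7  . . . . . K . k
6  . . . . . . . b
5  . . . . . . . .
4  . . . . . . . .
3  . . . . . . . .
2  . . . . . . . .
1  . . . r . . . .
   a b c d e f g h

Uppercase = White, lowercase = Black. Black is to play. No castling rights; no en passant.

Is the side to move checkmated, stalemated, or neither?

Black to move; black king on h7.
In check: no.
Legal moves for Black include: Ne7, Na7, Nd6+, Nb6, Kh8, Bf8, Bg7, Bg5, Bf4, Be3, Bd2, Bc1, Rd8, Rd7+, Rd6, Rd5, Rd4, Rd3, ... (list truncated; more exist).
Black has legal moves and is not in check → neither.

neither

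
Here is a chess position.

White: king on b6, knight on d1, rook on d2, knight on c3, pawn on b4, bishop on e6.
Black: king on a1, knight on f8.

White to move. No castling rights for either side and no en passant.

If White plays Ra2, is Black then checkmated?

After Ra2: black king on a1; in check: yes, from the white rook on a2.
King squares — b1: attacked by Nc3; a2: attacked by Nc3; b2: attacked by Nd1.
Black has no legal moves → checkmate.

yes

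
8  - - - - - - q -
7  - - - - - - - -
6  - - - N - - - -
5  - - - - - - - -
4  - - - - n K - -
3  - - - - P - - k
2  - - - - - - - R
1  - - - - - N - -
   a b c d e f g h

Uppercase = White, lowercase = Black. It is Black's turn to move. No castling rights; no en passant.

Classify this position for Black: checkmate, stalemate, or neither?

checkmate

Black to move; black king on h3.
In check: yes, from the white rook on h2.
King squares — g2: attacked by Rh2; h2: attacked by Nf1; g3: attacked by Nf1; g4: attacked by Kf4; h4: attacked by Rh2.
Legal moves for Black: none.
In check with no legal moves → checkmate.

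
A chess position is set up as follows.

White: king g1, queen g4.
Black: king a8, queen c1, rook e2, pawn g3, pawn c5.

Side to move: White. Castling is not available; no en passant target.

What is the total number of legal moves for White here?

0

White to move; king on g1.
In check: yes, from the black queen on c1.
Legal moves: none.
Count: 0.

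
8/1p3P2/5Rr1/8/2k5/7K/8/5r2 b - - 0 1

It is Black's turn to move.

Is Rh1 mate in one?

yes

After Rh1: white king on h3; in check: yes, from the black rook on h1.
King squares — g2: attacked by Rg6; h2: attacked by Rh1; g3: attacked by Rg6; g4: attacked by Rg6; h4: attacked by Rh1.
White has no legal moves → checkmate.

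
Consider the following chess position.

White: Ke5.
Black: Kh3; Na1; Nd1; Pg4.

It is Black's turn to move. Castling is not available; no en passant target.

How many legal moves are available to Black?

Black to move; king on h3.
In check: no.
Legal moves: Kh4, Kg3, Kh2, Kg2, Ne3, Nc3, Nf2, Nb2, Nb3, Nc2, g3.
Count: 11.

11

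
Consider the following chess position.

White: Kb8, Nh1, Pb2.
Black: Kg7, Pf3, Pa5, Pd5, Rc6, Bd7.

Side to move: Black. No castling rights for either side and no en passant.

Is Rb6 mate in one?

no

After Rb6: white king on b8; in check: yes, from the black rook on b6.
White has 3 legal replies: Ka8, Kc7, Ka7.
In check but a legal move exists → not checkmate.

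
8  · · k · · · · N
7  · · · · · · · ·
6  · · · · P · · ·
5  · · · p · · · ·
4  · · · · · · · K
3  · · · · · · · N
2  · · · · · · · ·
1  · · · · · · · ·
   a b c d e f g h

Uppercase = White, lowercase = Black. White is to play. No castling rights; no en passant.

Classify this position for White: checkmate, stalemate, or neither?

neither

White to move; white king on h4.
In check: no.
Legal moves for White: Nf7, Ng6, Kh5, Kg5, Kg4, Kg3, Ng5, Nf4, Nf2, Ng1, e7.
White has 11 legal moves and is not in check → neither.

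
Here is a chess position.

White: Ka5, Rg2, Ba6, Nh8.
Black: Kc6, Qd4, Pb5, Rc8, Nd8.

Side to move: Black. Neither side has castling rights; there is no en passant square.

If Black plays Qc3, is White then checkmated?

After Qc3: white king on a5; in check: yes, from the black queen on c3.
King squares — a4: attacked by Pb5; b4: attacked by Qc3; b5: attacked by Kc6; a6: own bishop; b6: attacked by Kc6.
White has no legal moves → checkmate.

yes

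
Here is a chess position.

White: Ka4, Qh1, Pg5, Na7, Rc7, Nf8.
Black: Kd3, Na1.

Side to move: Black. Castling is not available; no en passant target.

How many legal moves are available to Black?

Black to move; king on d3.
In check: no.
Legal moves: Kd4, Ke3, Ke2, Kd2, Nb3, Nc2.
Count: 6.

6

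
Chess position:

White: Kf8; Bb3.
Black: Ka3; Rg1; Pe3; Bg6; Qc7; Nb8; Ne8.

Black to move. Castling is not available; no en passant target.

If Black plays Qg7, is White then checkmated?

yes

After Qg7: white king on f8; in check: yes, from the black queen on g7.
King squares — e7: attacked by Qg7; f7: attacked by Bg6; g7: attacked by Ne8; e8: attacked by Bg6; g8: attacked by Qg7.
White has no legal moves → checkmate.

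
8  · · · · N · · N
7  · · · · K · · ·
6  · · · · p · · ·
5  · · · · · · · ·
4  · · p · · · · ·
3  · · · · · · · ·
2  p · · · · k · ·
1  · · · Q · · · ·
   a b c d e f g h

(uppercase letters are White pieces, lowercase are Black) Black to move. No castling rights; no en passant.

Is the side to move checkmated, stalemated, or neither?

neither

Black to move; black king on f2.
In check: no.
Legal moves for Black: Kg3, Ke3, Kg2, e5, c3, a1=Q, a1=R, a1=B, a1=N.
Black has 9 legal moves and is not in check → neither.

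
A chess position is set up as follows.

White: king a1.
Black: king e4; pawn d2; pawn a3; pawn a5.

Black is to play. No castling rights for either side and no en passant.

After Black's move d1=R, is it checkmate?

no

After d1=R: white king on a1; in check: yes, from the black rook on d1.
White has 1 legal reply: Ka2.
In check but a legal move exists → not checkmate.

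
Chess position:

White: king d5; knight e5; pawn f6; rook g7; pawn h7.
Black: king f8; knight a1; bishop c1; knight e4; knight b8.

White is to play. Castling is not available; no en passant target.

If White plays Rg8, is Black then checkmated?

yes

After Rg8: black king on f8; in check: yes, from the white rook on g8.
King squares — e7: attacked by Pf6; f7: attacked by Ne5; g7: attacked by Pf6; e8: attacked by Rg8; g8: attacked by Ph7.
Black has no legal moves → checkmate.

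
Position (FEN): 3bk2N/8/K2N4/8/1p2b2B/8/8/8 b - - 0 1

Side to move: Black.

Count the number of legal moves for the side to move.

2

Black to move; king on e8.
In check: yes, from the white knight on d6.
Legal moves: Kf8, Kd7.
Count: 2.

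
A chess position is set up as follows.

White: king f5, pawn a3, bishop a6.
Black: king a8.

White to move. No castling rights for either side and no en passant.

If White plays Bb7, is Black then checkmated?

After Bb7: black king on a8; in check: yes, from the white bishop on b7.
Black has 3 legal replies: Kb8, Kxb7, Ka7.
In check but a legal move exists → not checkmate.

no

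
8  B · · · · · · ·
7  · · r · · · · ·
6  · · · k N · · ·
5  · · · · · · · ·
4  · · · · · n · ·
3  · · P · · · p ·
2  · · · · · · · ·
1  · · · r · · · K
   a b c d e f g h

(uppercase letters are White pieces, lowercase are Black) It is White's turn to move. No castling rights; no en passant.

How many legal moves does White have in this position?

White to move; king on h1.
In check: yes, from the black rook on d1.
Legal moves: none.
Count: 0.

0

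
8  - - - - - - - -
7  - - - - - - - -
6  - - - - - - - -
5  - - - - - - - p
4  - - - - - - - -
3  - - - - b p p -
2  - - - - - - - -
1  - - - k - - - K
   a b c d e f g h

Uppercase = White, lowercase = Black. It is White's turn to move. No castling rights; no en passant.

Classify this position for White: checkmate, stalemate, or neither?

White to move; white king on h1.
In check: no.
King squares — g1: attacked by Be3; g2: attacked by Pf3; h2: attacked by Pg3.
Legal moves for White: none.
Not in check and no legal moves → stalemate.

stalemate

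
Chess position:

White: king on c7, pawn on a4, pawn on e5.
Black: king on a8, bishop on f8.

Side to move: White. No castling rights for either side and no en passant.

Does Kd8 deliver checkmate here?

After Kd8: black king on a8; in check: no.
Black is not in check, so this cannot be checkmate.

no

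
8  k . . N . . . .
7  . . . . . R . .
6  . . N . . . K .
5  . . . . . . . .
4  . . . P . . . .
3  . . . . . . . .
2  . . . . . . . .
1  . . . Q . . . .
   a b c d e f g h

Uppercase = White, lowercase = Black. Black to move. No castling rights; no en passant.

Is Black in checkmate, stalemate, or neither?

Black to move; black king on a8.
In check: no.
King squares — a7: attacked by Nc6; b7: attacked by Rf7; b8: attacked by Nc6.
Legal moves for Black: none.
Not in check and no legal moves → stalemate.

stalemate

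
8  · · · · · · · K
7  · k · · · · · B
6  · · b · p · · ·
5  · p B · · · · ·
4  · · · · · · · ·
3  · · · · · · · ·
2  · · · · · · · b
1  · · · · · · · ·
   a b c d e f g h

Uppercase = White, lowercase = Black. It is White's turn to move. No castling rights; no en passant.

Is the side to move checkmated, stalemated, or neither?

neither

White to move; white king on h8.
In check: no.
Legal moves for White include: Kg8, Kg7, Bg8, Bg6, Bf5, Be4, Bd3, Bc2, Bb1, Bf8, Be7, Ba7, Bd6, Bb6, Bd4, Bb4, Be3, Ba3, ... (list truncated; more exist).
White has legal moves and is not in check → neither.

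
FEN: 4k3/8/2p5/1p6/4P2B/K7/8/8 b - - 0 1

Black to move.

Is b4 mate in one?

After b4: white king on a3; in check: yes, from the black pawn on b4.
White has 5 legal replies: Kxb4, Ka4, Kb3, Kb2, Ka2.
In check but a legal move exists → not checkmate.

no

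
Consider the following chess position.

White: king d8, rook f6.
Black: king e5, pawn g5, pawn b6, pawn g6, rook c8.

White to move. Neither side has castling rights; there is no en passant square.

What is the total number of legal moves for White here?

3

White to move; king on d8.
In check: yes, from the black rook on c8.
Legal moves: Kxc8, Ke7, Kd7.
Count: 3.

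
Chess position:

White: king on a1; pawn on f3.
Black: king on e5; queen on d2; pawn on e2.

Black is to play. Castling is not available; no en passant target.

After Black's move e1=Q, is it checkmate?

yes

After e1=Q: white king on a1; in check: yes, from the black queen on e1.
King squares — b1: attacked by Qe1; a2: attacked by Qd2; b2: attacked by Qd2.
White has no legal moves → checkmate.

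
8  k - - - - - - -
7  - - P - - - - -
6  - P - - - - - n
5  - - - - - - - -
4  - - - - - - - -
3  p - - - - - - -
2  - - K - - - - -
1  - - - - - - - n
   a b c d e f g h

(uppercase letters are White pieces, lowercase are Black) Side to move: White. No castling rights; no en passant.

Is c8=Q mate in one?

After c8=Q: black king on a8; in check: yes, from the white queen on c8.
King squares — a7: attacked by Pb6; b7: attacked by Qc8; b8: attacked by Qc8.
Black has no legal moves → checkmate.

yes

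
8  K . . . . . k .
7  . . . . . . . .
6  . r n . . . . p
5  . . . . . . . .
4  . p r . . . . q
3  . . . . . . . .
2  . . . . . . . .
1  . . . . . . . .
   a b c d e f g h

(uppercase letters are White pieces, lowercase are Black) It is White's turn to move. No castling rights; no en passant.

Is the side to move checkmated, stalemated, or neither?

White to move; white king on a8.
In check: no.
King squares — a7: attacked by Nc6; b7: attacked by Rb6; b8: attacked by Rb6.
Legal moves for White: none.
Not in check and no legal moves → stalemate.

stalemate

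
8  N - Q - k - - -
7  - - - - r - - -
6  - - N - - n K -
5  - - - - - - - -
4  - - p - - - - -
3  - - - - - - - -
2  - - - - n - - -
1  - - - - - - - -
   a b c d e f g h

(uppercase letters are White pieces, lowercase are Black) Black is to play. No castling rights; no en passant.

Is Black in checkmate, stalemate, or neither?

Black to move; black king on e8.
In check: yes, from the white queen on c8.
King squares — d7: attacked by Qc8; e7: own rook; f7: attacked by Kg6; d8: attacked by Nc6; f8: attacked by Qc8.
Legal moves for Black: none.
In check with no legal moves → checkmate.

checkmate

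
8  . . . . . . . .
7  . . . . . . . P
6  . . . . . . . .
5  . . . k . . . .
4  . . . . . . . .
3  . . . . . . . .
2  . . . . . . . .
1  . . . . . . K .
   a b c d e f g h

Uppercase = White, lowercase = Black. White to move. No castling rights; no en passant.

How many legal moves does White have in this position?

9

White to move; king on g1.
In check: no.
Legal moves: Kh2, Kg2, Kf2, Kh1, Kf1, h8=Q, h8=R, h8=B, h8=N.
Count: 9.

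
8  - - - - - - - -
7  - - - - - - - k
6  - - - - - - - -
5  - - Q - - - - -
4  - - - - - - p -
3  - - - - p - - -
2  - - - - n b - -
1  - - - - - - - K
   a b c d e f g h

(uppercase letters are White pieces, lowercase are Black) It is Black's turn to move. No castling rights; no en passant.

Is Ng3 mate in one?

After Ng3: white king on h1; in check: yes, from the black knight on g3.
White has 2 legal replies: Kh2, Kg2.
In check but a legal move exists → not checkmate.

no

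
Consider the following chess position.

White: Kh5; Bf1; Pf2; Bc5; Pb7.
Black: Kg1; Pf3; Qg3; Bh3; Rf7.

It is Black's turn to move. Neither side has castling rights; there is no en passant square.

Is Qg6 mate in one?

After Qg6: white king on h5; in check: yes, from the black queen on g6.
White has 2 legal replies: Kxg6, Kh4.
In check but a legal move exists → not checkmate.

no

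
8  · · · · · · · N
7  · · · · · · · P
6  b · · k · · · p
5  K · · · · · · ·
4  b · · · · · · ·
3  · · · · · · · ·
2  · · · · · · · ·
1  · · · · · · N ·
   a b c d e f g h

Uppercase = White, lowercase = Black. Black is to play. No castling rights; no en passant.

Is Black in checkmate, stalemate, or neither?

Black to move; black king on d6.
In check: no.
Legal moves for Black include: Ke7, Kd7, Kc7, Ke6, Kc6, Ke5, Kd5, Kc5, Bc8, Bb7, B6b5, Bc4, Bd3, Be2, Bf1, Be8, Bd7, Bc6, ... (list truncated; more exist).
Black has legal moves and is not in check → neither.

neither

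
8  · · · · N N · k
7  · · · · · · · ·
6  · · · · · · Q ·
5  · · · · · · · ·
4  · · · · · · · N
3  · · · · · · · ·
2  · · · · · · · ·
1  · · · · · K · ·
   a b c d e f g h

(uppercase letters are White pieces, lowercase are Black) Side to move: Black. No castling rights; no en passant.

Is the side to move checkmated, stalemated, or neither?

Black to move; black king on h8.
In check: no.
King squares — g7: attacked by Qg6; h7: attacked by Qg6; g8: attacked by Qg6.
Legal moves for Black: none.
Not in check and no legal moves → stalemate.

stalemate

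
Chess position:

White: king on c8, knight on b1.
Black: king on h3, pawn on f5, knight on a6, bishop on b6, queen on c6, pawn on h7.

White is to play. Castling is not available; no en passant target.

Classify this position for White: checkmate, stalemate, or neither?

checkmate

White to move; white king on c8.
In check: yes, from the black queen on c6.
King squares — b7: attacked by Qc6; c7: attacked by Na6; d7: attacked by Qc6; b8: attacked by Na6; d8: attacked by Bb6.
Legal moves for White: none.
In check with no legal moves → checkmate.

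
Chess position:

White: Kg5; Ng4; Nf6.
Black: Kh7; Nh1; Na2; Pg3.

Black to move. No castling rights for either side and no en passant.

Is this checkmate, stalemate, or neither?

neither

Black to move; black king on h7.
In check: yes, from the white knight on f6.
King squares — g6: attacked by Kg5; h6: attacked by Ng4; g7: available; g8: attacked by Nf6; h8: available.
Legal moves for Black: Kh8, Kg7.
Black is in check but has 2 legal moves → neither.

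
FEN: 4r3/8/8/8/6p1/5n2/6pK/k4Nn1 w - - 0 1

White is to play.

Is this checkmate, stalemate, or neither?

neither

White to move; white king on h2.
In check: yes, from the black knight on f3.
King squares — g1: attacked by Nf3; h1: attacked by Pg2; g2: available; g3: available; h3: attacked by Ng1.
Legal moves for White: Kg3, Kxg2.
White is in check but has 2 legal moves → neither.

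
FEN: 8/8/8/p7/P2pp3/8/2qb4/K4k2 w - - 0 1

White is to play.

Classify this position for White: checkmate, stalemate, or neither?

White to move; white king on a1.
In check: no.
King squares — b1: attacked by Qc2; a2: attacked by Qc2; b2: attacked by Qc2.
Legal moves for White: none.
Not in check and no legal moves → stalemate.

stalemate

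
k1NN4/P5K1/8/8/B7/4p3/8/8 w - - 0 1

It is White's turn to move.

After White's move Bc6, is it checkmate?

After Bc6: black king on a8; in check: yes, from the white bishop on c6.
King squares — a7: attacked by Nc8; b7: attacked by Bc6; b8: attacked by Pa7.
Black has no legal moves → checkmate.

yes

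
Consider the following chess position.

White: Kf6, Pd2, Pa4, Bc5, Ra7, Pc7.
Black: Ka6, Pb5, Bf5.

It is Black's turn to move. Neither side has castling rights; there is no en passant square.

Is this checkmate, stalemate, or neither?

checkmate

Black to move; black king on a6.
In check: yes, from the white rook on a7.
King squares — a5: attacked by Ra7; b5: own pawn; b6: attacked by Bc5; a7: attacked by Bc5; b7: attacked by Ra7.
Legal moves for Black: none.
In check with no legal moves → checkmate.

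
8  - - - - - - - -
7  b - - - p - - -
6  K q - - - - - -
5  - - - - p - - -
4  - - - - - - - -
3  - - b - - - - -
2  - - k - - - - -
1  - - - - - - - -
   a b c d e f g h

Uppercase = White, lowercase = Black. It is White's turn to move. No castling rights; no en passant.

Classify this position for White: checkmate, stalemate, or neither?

checkmate

White to move; white king on a6.
In check: yes, from the black queen on b6.
King squares — a5: attacked by Bc3; b5: attacked by Qb6; b6: attacked by Ba7; a7: attacked by Qb6; b7: attacked by Qb6.
Legal moves for White: none.
In check with no legal moves → checkmate.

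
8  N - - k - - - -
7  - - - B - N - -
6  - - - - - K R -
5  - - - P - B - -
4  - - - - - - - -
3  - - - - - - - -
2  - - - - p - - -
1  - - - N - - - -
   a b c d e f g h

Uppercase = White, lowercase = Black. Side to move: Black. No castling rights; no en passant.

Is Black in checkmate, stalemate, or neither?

Black to move; black king on d8.
In check: yes, from the white knight on f7.
King squares — c7: attacked by Na8; d7: attacked by Bf5; e7: attacked by Kf6; c8: attacked by Bd7; e8: attacked by Bd7.
Legal moves for Black: none.
In check with no legal moves → checkmate.

checkmate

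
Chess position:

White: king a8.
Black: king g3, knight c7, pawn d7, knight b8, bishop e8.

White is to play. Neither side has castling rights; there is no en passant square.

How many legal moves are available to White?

3

White to move; king on a8.
In check: yes, from the black knight on c7.
Legal moves: Kxb8, Kb7, Ka7.
Count: 3.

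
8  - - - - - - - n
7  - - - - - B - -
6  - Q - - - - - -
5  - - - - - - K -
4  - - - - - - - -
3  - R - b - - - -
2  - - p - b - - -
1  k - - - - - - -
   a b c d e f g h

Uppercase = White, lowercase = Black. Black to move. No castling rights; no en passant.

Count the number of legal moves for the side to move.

Black to move; king on a1.
In check: no.
Legal moves: Nxf7+, Ng6, Bh7, Bg6, Ba6, Bf5, Bb5, Be4, Bc4, Bh5, Bg4, Bf3, Bf1, Bd1, Ka2, c1=Q+, c1=R, c1=B+, c1=N.
Count: 19.

19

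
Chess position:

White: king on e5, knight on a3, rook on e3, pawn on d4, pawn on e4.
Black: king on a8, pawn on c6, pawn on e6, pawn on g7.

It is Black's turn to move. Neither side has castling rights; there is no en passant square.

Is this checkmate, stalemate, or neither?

Black to move; black king on a8.
In check: no.
Legal moves for Black: Kb8, Kb7, Ka7, g6, c5, g5.
Black has 6 legal moves and is not in check → neither.

neither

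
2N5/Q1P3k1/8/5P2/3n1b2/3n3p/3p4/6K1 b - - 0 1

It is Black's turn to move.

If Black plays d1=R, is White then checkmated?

After d1=R: white king on g1; in check: yes, from the black rook on d1.
King squares — f1: attacked by Rd1; h1: attacked by Rd1; f2: attacked by Nd3; g2: attacked by Ph3; h2: attacked by Bf4.
White has no legal moves → checkmate.

yes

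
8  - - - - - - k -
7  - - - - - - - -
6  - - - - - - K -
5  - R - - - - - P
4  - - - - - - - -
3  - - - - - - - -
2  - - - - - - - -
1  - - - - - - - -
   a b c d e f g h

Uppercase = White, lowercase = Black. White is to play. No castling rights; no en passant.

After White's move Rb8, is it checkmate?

yes

After Rb8: black king on g8; in check: yes, from the white rook on b8.
King squares — f7: attacked by Kg6; g7: attacked by Kg6; h7: attacked by Kg6; f8: attacked by Rb8; h8: attacked by Rb8.
Black has no legal moves → checkmate.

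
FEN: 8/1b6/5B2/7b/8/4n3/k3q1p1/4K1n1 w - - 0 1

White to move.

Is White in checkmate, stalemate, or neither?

White to move; white king on e1.
In check: yes, from the black queen on e2.
King squares — d1: attacked by Qe2; f1: attacked by Qe2; d2: attacked by Qe2; e2: attacked by Ng1; f2: attacked by Qe2.
Legal moves for White: none.
In check with no legal moves → checkmate.

checkmate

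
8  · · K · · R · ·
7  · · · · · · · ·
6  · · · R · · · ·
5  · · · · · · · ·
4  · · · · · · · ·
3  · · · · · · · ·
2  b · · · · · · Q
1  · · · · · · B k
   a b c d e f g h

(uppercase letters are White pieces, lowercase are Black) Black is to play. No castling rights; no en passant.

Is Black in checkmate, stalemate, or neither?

Black to move; black king on h1.
In check: yes, from the white queen on h2.
King squares — g1: attacked by Qh2; g2: attacked by Qh2; h2: attacked by Bg1.
Legal moves for Black: none.
In check with no legal moves → checkmate.

checkmate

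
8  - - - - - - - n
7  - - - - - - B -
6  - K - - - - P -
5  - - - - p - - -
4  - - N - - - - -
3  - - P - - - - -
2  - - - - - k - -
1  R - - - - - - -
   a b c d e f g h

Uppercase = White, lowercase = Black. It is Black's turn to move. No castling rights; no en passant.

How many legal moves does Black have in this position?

7

Black to move; king on f2.
In check: no.
Legal moves: Nf7, Nxg6, Kg3, Kf3, Kg2, Ke2, e4.
Count: 7.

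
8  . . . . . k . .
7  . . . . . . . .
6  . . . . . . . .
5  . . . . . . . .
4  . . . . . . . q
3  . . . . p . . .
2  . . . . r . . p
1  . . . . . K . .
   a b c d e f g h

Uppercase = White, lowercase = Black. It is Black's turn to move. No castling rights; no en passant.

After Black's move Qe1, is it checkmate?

yes

After Qe1: white king on f1; in check: yes, from the black queen on e1.
King squares — e1: attacked by Re2; g1: attacked by Qe1; e2: attacked by Qe1; f2: attacked by Qe1; g2: attacked by Re2.
White has no legal moves → checkmate.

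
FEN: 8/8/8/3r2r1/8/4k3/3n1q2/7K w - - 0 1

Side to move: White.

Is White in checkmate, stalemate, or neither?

White to move; white king on h1.
In check: no.
King squares — g1: attacked by Qf2; g2: attacked by Qf2; h2: attacked by Qf2.
Legal moves for White: none.
Not in check and no legal moves → stalemate.

stalemate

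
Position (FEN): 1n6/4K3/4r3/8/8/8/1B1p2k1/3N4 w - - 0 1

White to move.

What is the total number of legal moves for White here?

White to move; king on e7.
In check: yes, from the black rook on e6.
Legal moves: Kf8, Kd8, Kf7, Kxe6.
Count: 4.

4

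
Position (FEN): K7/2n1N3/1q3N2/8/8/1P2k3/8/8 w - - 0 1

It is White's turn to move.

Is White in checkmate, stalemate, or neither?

checkmate

White to move; white king on a8.
In check: yes, from the black knight on c7.
King squares — a7: attacked by Qb6; b7: attacked by Qb6; b8: attacked by Qb6.
Legal moves for White: none.
In check with no legal moves → checkmate.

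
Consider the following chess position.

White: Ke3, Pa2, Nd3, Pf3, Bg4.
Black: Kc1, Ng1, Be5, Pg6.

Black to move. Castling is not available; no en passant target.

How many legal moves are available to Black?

3

Black to move; king on c1.
In check: yes, from the white knight on d3.
Legal moves: Kc2, Kd1, Kb1.
Count: 3.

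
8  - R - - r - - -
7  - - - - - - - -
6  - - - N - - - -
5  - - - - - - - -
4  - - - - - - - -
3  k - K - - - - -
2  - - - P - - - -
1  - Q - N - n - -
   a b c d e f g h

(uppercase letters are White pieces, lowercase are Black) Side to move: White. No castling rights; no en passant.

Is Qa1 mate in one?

yes

After Qa1: black king on a3; in check: yes, from the white queen on a1.
King squares — a2: attacked by Qa1; b2: attacked by Qa1; b3: attacked by Kc3; a4: attacked by Qa1; b4: attacked by Kc3.
Black has no legal moves → checkmate.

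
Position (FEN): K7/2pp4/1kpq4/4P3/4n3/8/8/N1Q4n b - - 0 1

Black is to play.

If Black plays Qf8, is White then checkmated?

yes

After Qf8: white king on a8; in check: yes, from the black queen on f8.
King squares — a7: attacked by Kb6; b7: attacked by Kb6; b8: attacked by Qf8.
White has no legal moves → checkmate.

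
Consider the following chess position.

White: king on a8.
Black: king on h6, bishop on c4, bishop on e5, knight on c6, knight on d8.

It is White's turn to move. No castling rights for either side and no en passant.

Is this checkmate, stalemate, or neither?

White to move; white king on a8.
In check: no.
King squares — a7: attacked by Nc6; b7: attacked by Nd8; b8: attacked by Be5.
Legal moves for White: none.
Not in check and no legal moves → stalemate.

stalemate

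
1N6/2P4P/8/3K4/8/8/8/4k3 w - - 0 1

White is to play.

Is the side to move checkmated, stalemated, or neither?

White to move; white king on d5.
In check: no.
Legal moves for White include: Nd7, Nc6, Na6, Ke6, Kd6, Kc6, Ke5, Kc5, Ke4, Kd4, Kc4, h8=Q, h8=R, h8=B, h8=N, c8=Q, c8=R, c8=B, ... (list truncated; more exist).
White has legal moves and is not in check → neither.

neither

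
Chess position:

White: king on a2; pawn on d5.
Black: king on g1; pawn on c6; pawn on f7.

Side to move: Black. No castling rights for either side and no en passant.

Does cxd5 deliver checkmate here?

After cxd5: white king on a2; in check: no.
White is not in check, so this cannot be checkmate.

no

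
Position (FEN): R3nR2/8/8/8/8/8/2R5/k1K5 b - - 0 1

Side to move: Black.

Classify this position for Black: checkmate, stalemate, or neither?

Black to move; black king on a1.
In check: yes, from the white rook on a8.
King squares — b1: attacked by Kc1; a2: attacked by Rc2; b2: attacked by Kc1.
Legal moves for Black: none.
In check with no legal moves → checkmate.

checkmate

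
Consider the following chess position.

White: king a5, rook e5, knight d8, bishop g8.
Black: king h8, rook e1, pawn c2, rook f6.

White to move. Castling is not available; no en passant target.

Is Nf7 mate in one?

no

After Nf7: black king on h8; in check: yes, from the white knight on f7.
Black has 3 legal replies: Kxg8, Kg7, Rxf7.
In check but a legal move exists → not checkmate.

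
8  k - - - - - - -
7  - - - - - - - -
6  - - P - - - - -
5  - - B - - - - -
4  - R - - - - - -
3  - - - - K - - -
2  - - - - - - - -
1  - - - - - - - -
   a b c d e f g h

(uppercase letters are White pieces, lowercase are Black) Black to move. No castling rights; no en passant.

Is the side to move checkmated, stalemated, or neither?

Black to move; black king on a8.
In check: no.
King squares — a7: attacked by Bc5; b7: attacked by Rb4; b8: attacked by Rb4.
Legal moves for Black: none.
Not in check and no legal moves → stalemate.

stalemate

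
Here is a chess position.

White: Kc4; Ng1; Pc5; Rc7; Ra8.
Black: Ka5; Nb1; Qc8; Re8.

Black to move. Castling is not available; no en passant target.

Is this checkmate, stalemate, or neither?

neither

Black to move; black king on a5.
In check: yes, from the white rook on a8.
Legal moves for Black: Qxa8, Qa6+.
Black is in check but has 2 legal moves → neither.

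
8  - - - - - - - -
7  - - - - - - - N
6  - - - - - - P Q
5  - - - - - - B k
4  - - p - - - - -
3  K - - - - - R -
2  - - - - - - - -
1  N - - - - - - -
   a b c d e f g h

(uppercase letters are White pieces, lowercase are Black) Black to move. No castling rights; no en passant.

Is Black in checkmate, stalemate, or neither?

Black to move; black king on h5.
In check: yes, from the white queen on h6.
King squares — g4: attacked by Rg3; h4: attacked by Bg5; g5: attacked by Rg3; g6: attacked by Qh6; h6: attacked by Bg5.
Legal moves for Black: none.
In check with no legal moves → checkmate.

checkmate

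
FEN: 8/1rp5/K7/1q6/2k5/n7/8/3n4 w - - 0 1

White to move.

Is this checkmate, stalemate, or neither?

White to move; white king on a6.
In check: yes, from the black queen on b5.
King squares — a5: attacked by Qb5; b5: attacked by Na3; b6: attacked by Qb5; a7: attacked by Rb7; b7: attacked by Qb5.
Legal moves for White: none.
In check with no legal moves → checkmate.

checkmate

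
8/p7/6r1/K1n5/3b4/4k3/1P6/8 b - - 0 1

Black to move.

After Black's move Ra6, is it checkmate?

no

After Ra6: white king on a5; in check: yes, from the black rook on a6.
White has 2 legal replies: Kb5, Kb4.
In check but a legal move exists → not checkmate.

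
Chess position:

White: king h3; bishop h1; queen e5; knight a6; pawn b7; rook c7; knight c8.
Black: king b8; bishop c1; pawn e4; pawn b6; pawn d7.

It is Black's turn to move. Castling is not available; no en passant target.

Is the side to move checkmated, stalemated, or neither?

Black to move; black king on b8.
In check: yes, from the white knight on a6.
King squares — a7: attacked by Nc8; b7: attacked by Rc7; c7: attacked by Qe5; a8: attacked by Pb7; c8: attacked by Pb7.
Legal moves for Black: none.
In check with no legal moves → checkmate.

checkmate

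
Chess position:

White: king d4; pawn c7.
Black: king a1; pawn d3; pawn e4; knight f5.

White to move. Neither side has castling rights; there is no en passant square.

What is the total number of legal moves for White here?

6

White to move; king on d4.
In check: yes, from the black knight on f5.
Legal moves: Ke5, Kd5, Kc5, Kxe4, Kc4, Kc3.
Count: 6.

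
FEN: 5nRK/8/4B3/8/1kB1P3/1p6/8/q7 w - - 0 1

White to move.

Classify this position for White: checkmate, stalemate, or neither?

White to move; white king on h8.
In check: yes, from the black queen on a1.
King squares — g7: attacked by Qa1; h7: attacked by Nf8; g8: own rook.
Legal moves for White: Rg7, e5.
White is in check but has 2 legal moves → neither.

neither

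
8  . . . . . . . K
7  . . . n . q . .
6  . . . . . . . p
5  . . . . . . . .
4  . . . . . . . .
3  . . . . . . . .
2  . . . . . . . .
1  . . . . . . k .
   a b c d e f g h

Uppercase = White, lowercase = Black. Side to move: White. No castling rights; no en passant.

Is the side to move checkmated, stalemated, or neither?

stalemate

White to move; white king on h8.
In check: no.
King squares — g7: attacked by Qf7; h7: attacked by Qf7; g8: attacked by Qf7.
Legal moves for White: none.
Not in check and no legal moves → stalemate.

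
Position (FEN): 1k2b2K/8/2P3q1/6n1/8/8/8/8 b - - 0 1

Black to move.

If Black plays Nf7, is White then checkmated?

After Nf7: white king on h8; in check: yes, from the black knight on f7.
King squares — g7: attacked by Qg6; h7: attacked by Qg6; g8: attacked by Qg6.
White has no legal moves → checkmate.

yes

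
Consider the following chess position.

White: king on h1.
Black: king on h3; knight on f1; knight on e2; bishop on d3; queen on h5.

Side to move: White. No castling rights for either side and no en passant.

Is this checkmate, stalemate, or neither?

White to move; white king on h1.
In check: no.
King squares — g1: attacked by Ne2; g2: attacked by Kh3; h2: attacked by Nf1.
Legal moves for White: none.
Not in check and no legal moves → stalemate.

stalemate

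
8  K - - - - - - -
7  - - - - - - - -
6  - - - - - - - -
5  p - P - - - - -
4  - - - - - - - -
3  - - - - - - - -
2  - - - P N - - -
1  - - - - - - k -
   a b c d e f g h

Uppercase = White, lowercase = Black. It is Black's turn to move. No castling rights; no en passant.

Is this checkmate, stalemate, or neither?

neither

Black to move; black king on g1.
In check: yes, from the white knight on e2.
King squares — f1: available; h1: available; f2: available; g2: available; h2: available.
Legal moves for Black: Kh2, Kg2, Kf2, Kh1, Kf1.
Black is in check but has 5 legal moves → neither.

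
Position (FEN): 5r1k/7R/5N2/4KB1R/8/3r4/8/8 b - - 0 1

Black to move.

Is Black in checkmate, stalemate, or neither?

Black to move; black king on h8.
In check: yes, from the white rook on h7.
King squares — g7: attacked by Rh7; h7: attacked by Bf5; g8: attacked by Nf6.
Legal moves for Black: none.
In check with no legal moves → checkmate.

checkmate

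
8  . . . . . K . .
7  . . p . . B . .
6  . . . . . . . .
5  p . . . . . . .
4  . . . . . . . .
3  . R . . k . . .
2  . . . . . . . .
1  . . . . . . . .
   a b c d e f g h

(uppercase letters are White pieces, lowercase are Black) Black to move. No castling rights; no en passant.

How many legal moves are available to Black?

6

Black to move; king on e3.
In check: yes, from the white rook on b3.
Legal moves: Kf4, Ke4, Kd4, Kf2, Ke2, Kd2.
Count: 6.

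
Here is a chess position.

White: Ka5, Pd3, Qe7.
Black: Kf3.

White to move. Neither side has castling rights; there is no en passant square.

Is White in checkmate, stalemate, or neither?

White to move; white king on a5.
In check: no.
Legal moves for White include: Qf8+, Qe8, Qd8, Qh7, Qg7, Qf7+, Qd7, Qc7, Qb7+, Qa7, Qf6+, Qe6, Qd6, Qg5, Qe5, Qc5, Qh4, Qe4+, ... (list truncated; more exist).
White has legal moves and is not in check → neither.

neither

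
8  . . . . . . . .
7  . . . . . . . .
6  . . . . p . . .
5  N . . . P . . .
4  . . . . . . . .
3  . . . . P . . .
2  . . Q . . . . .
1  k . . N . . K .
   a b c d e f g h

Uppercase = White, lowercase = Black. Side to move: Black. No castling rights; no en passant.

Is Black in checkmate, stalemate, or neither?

stalemate

Black to move; black king on a1.
In check: no.
King squares — b1: attacked by Qc2; a2: attacked by Qc2; b2: attacked by Nd1.
Legal moves for Black: none.
Not in check and no legal moves → stalemate.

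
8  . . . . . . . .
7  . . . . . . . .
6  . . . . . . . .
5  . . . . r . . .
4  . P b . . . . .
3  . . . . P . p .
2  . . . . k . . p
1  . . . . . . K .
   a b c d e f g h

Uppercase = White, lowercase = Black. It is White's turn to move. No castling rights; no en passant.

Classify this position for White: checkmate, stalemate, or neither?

White to move; white king on g1.
In check: yes, from the black pawn on h2.
Legal moves for White: Kg2, Kh1.
White is in check but has 2 legal moves → neither.

neither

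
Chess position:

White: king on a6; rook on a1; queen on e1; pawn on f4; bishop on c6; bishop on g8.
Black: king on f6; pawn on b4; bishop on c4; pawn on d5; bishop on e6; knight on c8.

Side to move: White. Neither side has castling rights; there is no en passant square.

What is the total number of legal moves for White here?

3

White to move; king on a6.
In check: yes, from the black bishop on c4.
Legal moves: Kb7, Ka5, Bb5.
Count: 3.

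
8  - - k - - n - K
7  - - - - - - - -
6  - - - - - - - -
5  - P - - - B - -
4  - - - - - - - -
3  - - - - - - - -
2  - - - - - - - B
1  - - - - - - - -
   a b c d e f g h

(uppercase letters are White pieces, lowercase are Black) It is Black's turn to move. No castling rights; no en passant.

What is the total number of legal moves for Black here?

Black to move; king on c8.
In check: yes, from the white bishop on f5.
Legal moves: Kd8, Kb7, Nd7, Ne6.
Count: 4.

4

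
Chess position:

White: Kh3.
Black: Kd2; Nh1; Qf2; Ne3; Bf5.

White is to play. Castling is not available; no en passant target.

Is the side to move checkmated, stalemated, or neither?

White to move; white king on h3.
In check: yes, from the black bishop on f5.
King squares — g2: attacked by Qf2; h2: attacked by Qf2; g3: attacked by Nh1; g4: attacked by Ne3; h4: attacked by Qf2.
Legal moves for White: none.
In check with no legal moves → checkmate.

checkmate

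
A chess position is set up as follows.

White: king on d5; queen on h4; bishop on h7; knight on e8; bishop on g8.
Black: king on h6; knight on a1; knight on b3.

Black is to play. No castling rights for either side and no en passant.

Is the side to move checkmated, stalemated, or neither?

checkmate

Black to move; black king on h6.
In check: yes, from the white queen on h4.
King squares — g5: attacked by Qh4; h5: attacked by Qh4; g6: attacked by Bh7; g7: attacked by Ne8; h7: attacked by Qh4.
Legal moves for Black: none.
In check with no legal moves → checkmate.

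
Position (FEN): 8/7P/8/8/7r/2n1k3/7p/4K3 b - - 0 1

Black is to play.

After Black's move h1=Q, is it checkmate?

yes

After h1=Q: white king on e1; in check: yes, from the black queen on h1.
King squares — d1: attacked by Qh1; f1: attacked by Qh1; d2: attacked by Ke3; e2: attacked by Nc3; f2: attacked by Ke3.
White has no legal moves → checkmate.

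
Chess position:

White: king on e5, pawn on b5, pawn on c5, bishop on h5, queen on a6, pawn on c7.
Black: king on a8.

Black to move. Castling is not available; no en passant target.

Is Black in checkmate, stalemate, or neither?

checkmate

Black to move; black king on a8.
In check: yes, from the white queen on a6.
King squares — a7: attacked by Qa6; b7: attacked by Qa6; b8: attacked by Pc7.
Legal moves for Black: none.
In check with no legal moves → checkmate.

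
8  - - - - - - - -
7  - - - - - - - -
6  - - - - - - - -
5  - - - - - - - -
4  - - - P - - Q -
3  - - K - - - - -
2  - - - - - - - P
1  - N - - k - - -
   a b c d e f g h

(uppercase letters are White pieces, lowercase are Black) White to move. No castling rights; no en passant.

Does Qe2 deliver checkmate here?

no

After Qe2: black king on e1; in check: yes, from the white queen on e2.
Black has 1 legal reply: Kxe2.
In check but a legal move exists → not checkmate.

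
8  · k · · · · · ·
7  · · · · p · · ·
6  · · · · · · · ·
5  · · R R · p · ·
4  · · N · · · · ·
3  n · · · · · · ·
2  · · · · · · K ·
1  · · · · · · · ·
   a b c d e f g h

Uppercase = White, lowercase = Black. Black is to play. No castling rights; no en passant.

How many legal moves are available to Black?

Black to move; king on b8.
In check: no.
Legal moves: Ka8, Kb7, Ka7, Nb5, Nxc4, Nc2, Nb1, e6, f4, e5.
Count: 10.

10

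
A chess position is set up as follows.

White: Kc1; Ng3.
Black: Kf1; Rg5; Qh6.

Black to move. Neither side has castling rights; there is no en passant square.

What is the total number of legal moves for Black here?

Black to move; king on f1.
In check: yes, from the white knight on g3.
Legal moves: Kg2, Kf2, Kg1, Ke1, Rxg3+.
Count: 5.

5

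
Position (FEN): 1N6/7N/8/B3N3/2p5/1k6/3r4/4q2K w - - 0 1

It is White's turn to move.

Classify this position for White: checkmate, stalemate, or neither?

White to move; white king on h1.
In check: yes, from the black queen on e1.
King squares — g1: attacked by Qe1; g2: attacked by Rd2; h2: attacked by Rd2.
Legal moves for White: none.
In check with no legal moves → checkmate.

checkmate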